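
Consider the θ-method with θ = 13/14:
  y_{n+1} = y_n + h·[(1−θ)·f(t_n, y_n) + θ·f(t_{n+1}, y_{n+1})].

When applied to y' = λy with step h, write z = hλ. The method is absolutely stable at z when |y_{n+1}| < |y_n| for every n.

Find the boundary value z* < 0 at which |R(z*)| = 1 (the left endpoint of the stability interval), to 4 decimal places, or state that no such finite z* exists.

Test eqn y'=λy, z=hλ:
  y_{n+1} = y_n + z·[1/14·y_n + 13/14·y_{n+1}] ⇒ (1 − 13/14z)y_{n+1} = (1 + 1/14z)y_n
  R(z) = (1 + 1/14z)/(1 − 13/14z).

Boundary: |R(x)|=1, x<0.
x=-1.17: |R|=0.4392
x=-2: |R|=0.3000
x=-10: |R|=0.0278
x=-100: |R|=0.0654
θ=13/14≥1/2 ⇒ |1+1/14x|<|1−13/14x| ∀x<0 ⇒ interval (−∞,0).

unbounded; (−∞, 0).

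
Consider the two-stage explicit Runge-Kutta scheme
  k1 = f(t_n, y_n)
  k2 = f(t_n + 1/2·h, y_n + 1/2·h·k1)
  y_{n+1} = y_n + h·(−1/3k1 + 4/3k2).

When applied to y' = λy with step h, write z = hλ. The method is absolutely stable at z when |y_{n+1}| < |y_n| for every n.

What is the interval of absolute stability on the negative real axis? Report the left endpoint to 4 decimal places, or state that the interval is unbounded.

On y'=λy, z=hλ:
  k1=λy_n ⇒ h·k1=z·y_n;  k2=λ(1+1/2z)y_n ⇒ h·k2=z(1+1/2z)y_n
  y_{n+1}/y_n = 1 − 1/3z + 4/3z(1+1/2z) = 1 + z + 2/3z²
  ⇒ R(z) = 1 + z + 2/3z².

Solve |R(x)|<1 on ℝ⁻.
x=-1.63: |R|=1.1413
R=1: x+2/3x²=0 ⇒ x=−3/2=-1.5000; min R=1−1/(4·2/3)=0.6250>−1
Confirm numerically:
  x=-1.343: |R|=0.85943 <1
  x=-0.966: |R|=0.65610 <1
  x=-0.913: |R|=0.64271 <1
  x=-0.632: |R|=0.63428 <1
  x=-1.867: |R|=1.45679 >1
  x=-1.716: |R|=1.24710 >1
Stable set (-1.5000, 0).

z∈(-1.5000,0).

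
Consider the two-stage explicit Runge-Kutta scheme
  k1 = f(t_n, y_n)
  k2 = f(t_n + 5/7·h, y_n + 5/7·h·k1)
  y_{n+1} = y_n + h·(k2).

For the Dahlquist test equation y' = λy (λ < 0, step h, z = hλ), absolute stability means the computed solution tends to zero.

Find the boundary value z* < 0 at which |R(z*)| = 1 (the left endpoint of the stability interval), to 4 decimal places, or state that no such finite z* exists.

Set f=λy, z=hλ:
  k1=λy_n ⇒ h·k1=z·y_n;  k2=λ(1+5/7z)y_n ⇒ h·k2=z(1+5/7z)y_n
  y_{n+1}/y_n = 1 + z(1+5/7z) = 1 + z + 5/7z²
  ⇒ R(z) = 1 + z + 5/7z².

Need |R(x)|<1, x<0.
x=-0.83: |R|=0.6621
R=1: x+5/7x²=0 ⇒ x=−7/5=-1.4000; min R=1−1/(4·5/7)=0.6500>−1
Confirm numerically:
  x=-1.254: |R|=0.86923 <1
  x=-1.226: |R|=0.84763 <1
  x=-0.594: |R|=0.65803 <1
  x=-1.671: |R|=1.32346 >1
  x=-1.647: |R|=1.29058 >1
  x=-1.506: |R|=1.11403 >1
Stable set (-1.4000, 0).

left endpoint -1.4000.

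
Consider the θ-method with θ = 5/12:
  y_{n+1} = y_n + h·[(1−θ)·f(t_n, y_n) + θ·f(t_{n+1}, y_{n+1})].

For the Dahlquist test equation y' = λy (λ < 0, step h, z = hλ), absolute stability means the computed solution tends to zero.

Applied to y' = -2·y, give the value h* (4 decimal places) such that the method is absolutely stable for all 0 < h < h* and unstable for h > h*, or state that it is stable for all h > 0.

On y'=λy, z=hλ:
  y_{n+1} = y_n + z·[7/12·y_n + 5/12·y_{n+1}] ⇒ (1 − 5/12z)y_{n+1} = (1 + 7/12z)y_n
  ⇒ R(z) = (1 + 7/12z)/(1 − 5/12z).

Find x<0 with |R(x)|<1.
x=-0.59: |R|=0.5264
R=−1: 1+7/12x = −1+5/12x ⇒ -1/6x=2 ⇒ x=2/(-1/6)=-12.0000
Confirm numerically:
  x=-11.481: |R|=0.98504 <1
  x=-10.803: |R|=0.96374 <1
  x=-9.705: |R|=0.92416 <1
  x=-8.273: |R|=0.86032 <1
  x=-12.539: |R|=1.01443 >1
  x=-12.283: |R|=1.00771 >1
  x=-12.110: |R|=1.00303 >1
Interval (-12.0000, 0).

(-12.0000,0); λ=-2 ⇒ h* = (12)/2 = 6.0000.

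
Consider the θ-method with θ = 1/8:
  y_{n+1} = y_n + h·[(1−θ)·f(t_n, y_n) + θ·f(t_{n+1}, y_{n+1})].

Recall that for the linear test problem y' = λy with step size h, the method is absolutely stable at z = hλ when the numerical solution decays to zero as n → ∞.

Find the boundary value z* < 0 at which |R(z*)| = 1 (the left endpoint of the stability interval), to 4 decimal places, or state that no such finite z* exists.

z* = -2.6667.

With y'=λy (z=hλ):
  y_{n+1} = y_n + z·[7/8·y_n + 1/8·y_{n+1}] ⇒ (1 − 1/8z)y_{n+1} = (1 + 7/8z)y_n
  R(z) = (1 + 7/8z)/(1 − 1/8z).

Find x<0 with |R(x)|<1.
x=-1.08: |R|=0.0485
R=−1: 1+7/8x = −1+1/8x ⇒ -3/4x=2 ⇒ x=2/(-3/4)=-2.6667
Confirm numerically:
  x=-2.364: |R|=0.82478 <1
  x=-1.957: |R|=0.57236 <1
  x=-1.488: |R|=0.25464 <1
  x=-3.066: |R|=1.21652 >1
  x=-2.940: |R|=1.14991 >1
Interval (-2.6667, 0).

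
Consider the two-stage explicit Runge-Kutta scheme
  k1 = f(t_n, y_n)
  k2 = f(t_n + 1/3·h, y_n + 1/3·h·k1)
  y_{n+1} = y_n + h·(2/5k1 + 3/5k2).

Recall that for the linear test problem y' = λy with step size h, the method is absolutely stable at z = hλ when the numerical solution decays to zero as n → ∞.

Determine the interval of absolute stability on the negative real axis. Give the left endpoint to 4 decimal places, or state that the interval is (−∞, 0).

On y'=λy, z=hλ:
  k1=λy_n ⇒ h·k1=z·y_n;  k2=λ(1+1/3z)y_n ⇒ h·k2=z(1+1/3z)y_n
  y_{n+1}/y_n = 1 + 2/5z + 3/5z(1+1/3z) = 1 + z + 1/5z²
  ⇒ R(z) = 1 + z + 1/5z².

Need |R(x)|<1, x<0.
x=-1.65: |R|=0.1055
R=1: x+1/5x²=0 ⇒ x=−5=-5.0000; min R=1−1/(4·1/5)=-0.2500>−1
Confirm numerically:
  x=-4.053: |R|=0.23236 <1
  x=-3.548: |R|=0.03034 <1
  x=-3.136: |R|=0.16910 <1
  x=-2.114: |R|=0.22020 <1
  x=-5.567: |R|=1.63130 >1
  x=-5.545: |R|=1.60440 >1
  x=-5.276: |R|=1.29124 >1
Stable set (-5.0000, 0).

(-5.0000, 0).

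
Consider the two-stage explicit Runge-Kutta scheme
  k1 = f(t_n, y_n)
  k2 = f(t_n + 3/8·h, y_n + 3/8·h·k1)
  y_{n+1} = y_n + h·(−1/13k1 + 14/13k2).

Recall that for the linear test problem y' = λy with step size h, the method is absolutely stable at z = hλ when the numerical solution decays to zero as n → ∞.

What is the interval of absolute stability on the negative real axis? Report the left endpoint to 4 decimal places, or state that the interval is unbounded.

With y'=λy (z=hλ):
  k1=λy_n ⇒ h·k1=z·y_n;  k2=λ(1+3/8z)y_n ⇒ h·k2=z(1+3/8z)y_n
  y_{n+1}/y_n = 1 − 1/13z + 14/13z(1+3/8z) = 1 + z + 21/52z²
  so R(z) = 1 + z + 21/52z².

Need |R(x)|<1, x<0.
x=-1.6: |R|=0.4338
R=1: x+21/52x²=0 ⇒ x=−52/21=-2.4762; min R=1−1/(4·21/52)=0.3810>−1
Confirm numerically:
  x=-2.392: |R|=0.91867 <1
  x=-1.639: |R|=0.44586 <1
  x=-1.300: |R|=0.38250 <1
  x=-3.050: |R|=1.70678 >1
  x=-2.891: |R|=1.48430 >1
  x=-2.607: |R|=1.13772 >1
Stable set (-2.4762, 0).

z∈(-2.4762,0).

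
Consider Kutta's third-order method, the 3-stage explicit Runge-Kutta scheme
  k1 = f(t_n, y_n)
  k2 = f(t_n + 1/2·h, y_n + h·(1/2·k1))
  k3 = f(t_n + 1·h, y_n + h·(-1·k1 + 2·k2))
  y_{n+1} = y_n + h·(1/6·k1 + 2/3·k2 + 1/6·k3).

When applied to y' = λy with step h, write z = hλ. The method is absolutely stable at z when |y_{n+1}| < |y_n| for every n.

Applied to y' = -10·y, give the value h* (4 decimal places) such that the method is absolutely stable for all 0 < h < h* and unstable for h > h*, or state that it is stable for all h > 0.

(-2.5127,0); λ=-10 ⇒ h* = 0.2513.

On y'=λy, z=hλ:
  order 3, 3-stage ⇒ R(z)=1+z+z^2/2+z^3/6
  (e.g. R(-0.59)=0.54982, |R|=0.54982)

Solve |R(x)|<1 on ℝ⁻.
x=-0.59: |R|=0.5498
|R(-2.79)|=1.5176 |R(-1.98)|=0.3135 |R(-1.92)|=0.2564
Bisect:
  x_lo=-3.3942 |R|=3.1511  x_hi=-0.1288 |R|=0.8792
  mid=-1.76149 |R|=0.12101 →hi
  mid=-2.57784 |R|=1.11029 →lo
  mid=-2.16967 |R|=0.51821 →hi
  mid=-2.37376 |R|=0.78564 →hi
  mid=-2.47580 |R|=0.94028 →hi
  mid=-2.52682 |R|=1.02330 →lo
  mid=-2.50131 |R|=0.98130 →hi
  mid=-2.51407 |R|=1.00217 →lo
  mid=-2.50769 |R|=0.99171 →hi
  mid=-2.51088 |R|=0.99693 →hi
  ...
  [-2.51287,-2.51267] ⇒ x*=-2.5127
Stable set (-2.5127, 0).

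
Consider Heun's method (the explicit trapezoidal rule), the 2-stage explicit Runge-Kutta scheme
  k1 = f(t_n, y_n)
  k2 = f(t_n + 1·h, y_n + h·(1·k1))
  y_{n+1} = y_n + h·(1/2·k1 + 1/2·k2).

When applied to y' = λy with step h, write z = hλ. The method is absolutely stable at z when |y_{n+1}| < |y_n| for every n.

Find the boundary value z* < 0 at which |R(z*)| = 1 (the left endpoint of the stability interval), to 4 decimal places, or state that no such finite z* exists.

On y'=λy, z=hλ:
  order 2, 2-stage ⇒ R(z)=1+z+z^2/2
  (e.g. R(-0.86)=0.50980, |R|=0.50980)

Boundary: |R(x)|=1, x<0.
x=-0.86: |R|=0.5098
|R(-2.13)|=1.1384 |R(-1)|=0.5000 |R(-0.57)|=0.5924
Bisect:
  x_lo=-2.5916 |R|=1.7666  x_hi=-0.1477 |R|=0.8632
  mid=-1.36965 |R|=0.56832 →hi
  mid=-1.98064 |R|=0.98083 →hi
  mid=-2.28613 |R|=1.32707 →lo
  mid=-2.13338 |R|=1.14228 →lo
  mid=-2.05701 |R|=1.05864 →lo
  mid=-2.01882 |R|=1.01900 →lo
  mid=-1.99973 |R|=0.99973 →hi
  ...
  [-2.00003,-1.99988] ⇒ x*=-2.0000
Stable set (-2.0000, 0).

z* = -2.0000.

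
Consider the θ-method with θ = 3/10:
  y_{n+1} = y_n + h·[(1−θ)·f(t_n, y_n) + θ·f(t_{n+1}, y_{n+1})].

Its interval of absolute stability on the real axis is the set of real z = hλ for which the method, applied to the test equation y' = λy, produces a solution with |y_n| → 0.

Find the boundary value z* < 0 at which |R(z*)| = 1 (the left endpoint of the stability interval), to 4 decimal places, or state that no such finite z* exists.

left endpoint -5.0000.

With y'=λy (z=hλ):
  y_{n+1} = y_n + z·[7/10·y_n + 3/10·y_{n+1}] ⇒ (1 − 3/10z)y_{n+1} = (1 + 7/10z)y_n
  R(z) = (1 + 7/10z)/(1 − 3/10z).

Find x<0 with |R(x)|<1.
x=-1.08: |R|=0.1843
R=−1: 1+7/10x = −1+3/10x ⇒ -2/5x=2 ⇒ x=2/(-2/5)=-5.0000
Confirm numerically:
  x=-4.893: |R|=0.98266 <1
  x=-4.828: |R|=0.97190 <1
  x=-2.553: |R|=0.44572 <1
  x=-5.105: |R|=1.01659 >1
  x=-5.047: |R|=1.00748 >1
Stable set (-5.0000, 0).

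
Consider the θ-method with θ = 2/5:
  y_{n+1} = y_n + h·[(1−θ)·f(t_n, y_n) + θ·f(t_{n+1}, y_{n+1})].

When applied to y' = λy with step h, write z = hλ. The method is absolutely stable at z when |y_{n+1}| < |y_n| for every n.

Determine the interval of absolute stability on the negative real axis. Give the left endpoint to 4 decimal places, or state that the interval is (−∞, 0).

(-10.0000, 0).

On y'=λy, z=hλ:
  y_{n+1} = y_n + z·[3/5·y_n + 2/5·y_{n+1}] ⇒ (1 − 2/5z)y_{n+1} = (1 + 3/5z)y_n
  R(z) = (1 + 3/5z)/(1 − 2/5z).

Boundary: |R(x)|=1, x<0.
x=-1.05: |R|=0.2606
R=−1: 1+3/5x = −1+2/5x ⇒ -1/5x=2 ⇒ x=2/(-1/5)=-10.0000
Confirm numerically:
  x=-4.868: |R|=0.65174 <1
  x=-4.532: |R|=0.61121 <1
  x=-4.300: |R|=0.58088 <1
  x=-10.551: |R|=1.02111 >1
  x=-10.509: |R|=1.01956 >1
  x=-10.297: |R|=1.01160 >1
Interval (-10.0000, 0).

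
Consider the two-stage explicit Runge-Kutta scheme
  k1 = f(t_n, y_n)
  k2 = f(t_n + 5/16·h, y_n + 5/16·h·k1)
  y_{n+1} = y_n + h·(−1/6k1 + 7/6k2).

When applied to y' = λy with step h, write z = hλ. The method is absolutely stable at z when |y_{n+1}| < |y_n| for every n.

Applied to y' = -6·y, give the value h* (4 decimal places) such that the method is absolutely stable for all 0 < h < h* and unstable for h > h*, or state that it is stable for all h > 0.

Set f=λy, z=hλ:
  k1=λy_n ⇒ h·k1=z·y_n;  k2=λ(1+5/16z)y_n ⇒ h·k2=z(1+5/16z)y_n
  y_{n+1}/y_n = 1 − 1/6z + 7/6z(1+5/16z) = 1 + z + 35/96z²
  ⇒ R(z) = 1 + z + 35/96z².

Boundary: |R(x)|=1, x<0.
x=-1.59: |R|=0.3317
R=1: x+35/96x²=0 ⇒ x=−96/35=-2.7429; min R=1−1/(4·35/96)=0.3143>−1
Confirm numerically:
  x=-2.103: |R|=0.50941 <1
  x=-1.769: |R|=0.37191 <1
  x=-1.439: |R|=0.31595 <1
  x=-1.271: |R|=0.31796 <1
  x=-3.288: |R|=1.65349 >1
  x=-3.272: |R|=1.63122 >1
Stable set (-2.7429, 0).

(-2.7429,0); λ=-6 ⇒ h* = (96/35)/6 = 0.4571.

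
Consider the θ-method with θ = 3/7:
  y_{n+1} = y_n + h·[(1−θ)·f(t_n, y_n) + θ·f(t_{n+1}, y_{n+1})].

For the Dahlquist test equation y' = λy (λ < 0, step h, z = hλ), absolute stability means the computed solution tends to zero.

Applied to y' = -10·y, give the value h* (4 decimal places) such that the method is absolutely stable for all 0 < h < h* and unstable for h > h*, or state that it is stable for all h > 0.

(-14.0000,0); λ=-10 ⇒ h* = (14)/10 = 1.4000.

On y'=λy, z=hλ:
  y_{n+1} = y_n + z·[4/7·y_n + 3/7·y_{n+1}] ⇒ (1 − 3/7z)y_{n+1} = (1 + 4/7z)y_n
  R(z) = (1 + 4/7z)/(1 − 3/7z).

Find x<0 with |R(x)|<1.
x=-0.61: |R|=0.5164
R=−1: 1+4/7x = −1+3/7x ⇒ -1/7x=2 ⇒ x=2/(-1/7)=-14.0000
Confirm numerically:
  x=-13.846: |R|=0.99683 <1
  x=-12.508: |R|=0.96649 <1
  x=-8.677: |R|=0.83885 <1
  x=-6.503: |R|=0.71719 <1
  x=-14.503: |R|=1.00996 >1
  x=-14.363: |R|=1.00725 >1
  x=-14.135: |R|=1.00273 >1
So |R|<1 on (-14.0000, 0).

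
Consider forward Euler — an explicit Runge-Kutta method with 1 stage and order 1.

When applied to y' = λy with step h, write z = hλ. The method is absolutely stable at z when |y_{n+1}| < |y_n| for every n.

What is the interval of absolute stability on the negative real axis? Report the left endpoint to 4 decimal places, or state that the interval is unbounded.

z∈(-2.0000,0).

Test eqn y'=λy, z=hλ:
  order 1, 1-stage ⇒ R(z)=1+z
  (e.g. R(-0.8)=0.20000, |R|=0.20000)

Solve |R(x)|<1 on ℝ⁻.
x=-0.8: |R|=0.2000
|R(-2.08)|=1.0800 |R(-1.7)|=0.7000 |R(-0.87)|=0.1300
Bisect:
  x_lo=-2.6619 |R|=1.6619  x_hi=-0.1286 |R|=0.8714
  mid=-1.39529 |R|=0.39529 →hi
  mid=-2.02861 |R|=1.02861 →lo
  mid=-1.71195 |R|=0.71195 →hi
  mid=-1.87028 |R|=0.87028 →hi
  mid=-1.94945 |R|=0.94945 →hi
  mid=-1.98903 |R|=0.98903 →hi
  mid=-2.00882 |R|=1.00882 →lo
  mid=-1.99893 |R|=0.99893 →hi
  mid=-2.00387 |R|=1.00387 →lo
  ...
  [-2.00001,-1.99985] ⇒ x*=-2.0000
Stable set (-2.0000, 0).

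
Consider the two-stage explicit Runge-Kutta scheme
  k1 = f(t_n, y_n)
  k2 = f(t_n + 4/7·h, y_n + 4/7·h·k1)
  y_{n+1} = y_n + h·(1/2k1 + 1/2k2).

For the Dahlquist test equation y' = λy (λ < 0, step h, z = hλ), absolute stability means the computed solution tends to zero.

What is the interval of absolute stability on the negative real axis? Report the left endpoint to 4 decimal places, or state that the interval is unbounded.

With y'=λy (z=hλ):
  k1=λy_n ⇒ h·k1=z·y_n;  k2=λ(1+4/7z)y_n ⇒ h·k2=z(1+4/7z)y_n
  y_{n+1}/y_n = 1 + 1/2z + 1/2z(1+4/7z) = 1 + z + 2/7z²
  ⇒ R(z) = 1 + z + 2/7z².

Boundary: |R(x)|=1, x<0.
x=-1.54: |R|=0.1376
R=1: x+2/7x²=0 ⇒ x=−7/2=-3.5000; min R=1−1/(4·2/7)=0.1250>−1
Confirm numerically:
  x=-2.245: |R|=0.19501 <1
  x=-1.989: |R|=0.14132 <1
  x=-1.654: |R|=0.12763 <1
  x=-1.587: |R|=0.13259 <1
  x=-4.047: |R|=1.63249 >1
  x=-4.008: |R|=1.58173 >1
So |R|<1 on (-3.5000, 0).

z∈(-3.5000,0).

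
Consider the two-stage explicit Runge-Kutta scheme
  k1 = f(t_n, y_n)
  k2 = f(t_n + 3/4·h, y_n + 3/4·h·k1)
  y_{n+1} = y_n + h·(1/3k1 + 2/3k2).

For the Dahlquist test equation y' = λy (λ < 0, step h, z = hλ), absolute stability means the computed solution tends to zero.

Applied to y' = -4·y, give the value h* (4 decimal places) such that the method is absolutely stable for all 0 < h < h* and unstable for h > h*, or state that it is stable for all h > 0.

(-2.0000,0); λ=-4 ⇒ h* = (2)/4 = 0.5000.

With y'=λy (z=hλ):
  k1=λy_n ⇒ h·k1=z·y_n;  k2=λ(1+3/4z)y_n ⇒ h·k2=z(1+3/4z)y_n
  y_{n+1}/y_n = 1 + 1/3z + 2/3z(1+3/4z) = 1 + z + 1/2z²
  Hence R(z) = 1 + z + 1/2z².

Boundary: |R(x)|=1, x<0.
x=-0.9: |R|=0.5050
R=1: x+1/2x²=0 ⇒ x=−2=-2.0000; min R=1−1/(4·1/2)=0.5000>−1
Confirm numerically:
  x=-1.243: |R|=0.52952 <1
  x=-1.154: |R|=0.51186 <1
  x=-1.095: |R|=0.50451 <1
  x=-2.490: |R|=1.61005 >1
  x=-2.444: |R|=1.54257 >1
  x=-2.308: |R|=1.35543 >1
Stable set (-2.0000, 0).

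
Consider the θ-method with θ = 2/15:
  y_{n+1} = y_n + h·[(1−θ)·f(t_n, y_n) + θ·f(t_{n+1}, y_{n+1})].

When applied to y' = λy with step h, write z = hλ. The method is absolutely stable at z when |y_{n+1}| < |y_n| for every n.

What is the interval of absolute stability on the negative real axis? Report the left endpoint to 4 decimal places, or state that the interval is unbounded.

On y'=λy, z=hλ:
  y_{n+1} = y_n + z·[13/15·y_n + 2/15·y_{n+1}] ⇒ (1 − 2/15z)y_{n+1} = (1 + 13/15z)y_n
  ⇒ R(z) = (1 + 13/15z)/(1 − 2/15z).

Find x<0 with |R(x)|<1.
x=-1.41: |R|=0.1869
R=−1: 1+13/15x = −1+2/15x ⇒ -11/15x=2 ⇒ x=2/(-11/15)=-2.7273
Confirm numerically:
  x=-2.685: |R|=0.97717 <1
  x=-1.878: |R|=0.50192 <1
  x=-1.172: |R|=0.01361 <1
  x=-3.224: |R|=1.25476 >1
  x=-3.127: |R|=1.20688 >1
  x=-2.856: |R|=1.06837 >1
Stable set (-2.7273, 0).

(-2.7273, 0).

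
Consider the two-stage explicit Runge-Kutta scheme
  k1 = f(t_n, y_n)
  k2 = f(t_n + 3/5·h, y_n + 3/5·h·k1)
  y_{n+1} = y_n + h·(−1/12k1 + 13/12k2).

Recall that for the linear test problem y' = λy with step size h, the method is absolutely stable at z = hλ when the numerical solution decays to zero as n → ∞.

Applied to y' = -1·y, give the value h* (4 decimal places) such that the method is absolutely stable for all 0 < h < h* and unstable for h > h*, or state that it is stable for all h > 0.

With y'=λy (z=hλ):
  k1=λy_n ⇒ h·k1=z·y_n;  k2=λ(1+3/5z)y_n ⇒ h·k2=z(1+3/5z)y_n
  y_{n+1}/y_n = 1 − 1/12z + 13/12z(1+3/5z) = 1 + z + 13/20z²
  so R(z) = 1 + z + 13/20z².

Find x<0 with |R(x)|<1.
x=-0.86: |R|=0.6207
R=1: x+13/20x²=0 ⇒ x=−20/13=-1.5385; min R=1−1/(4·13/20)=0.6154>−1
Confirm numerically:
  x=-1.254: |R|=0.76814 <1
  x=-1.199: |R|=0.73544 <1
  x=-1.157: |R|=0.71312 <1
  x=-1.138: |R|=0.70378 <1
  x=-2.083: |R|=1.73728 >1
  x=-1.948: |R|=1.51856 >1
  x=-1.689: |R|=1.16527 >1
Stable set (-1.5385, 0).

(-1.5385,0); λ=-1 ⇒ h* = (20/13)/1 = 1.5385.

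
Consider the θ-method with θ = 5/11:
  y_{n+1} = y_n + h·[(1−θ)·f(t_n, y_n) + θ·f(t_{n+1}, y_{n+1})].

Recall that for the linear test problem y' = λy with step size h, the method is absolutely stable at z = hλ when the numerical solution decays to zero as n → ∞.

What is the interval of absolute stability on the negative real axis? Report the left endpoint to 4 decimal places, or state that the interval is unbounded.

Test eqn y'=λy, z=hλ:
  y_{n+1} = y_n + z·[6/11·y_n + 5/11·y_{n+1}] ⇒ (1 − 5/11z)y_{n+1} = (1 + 6/11z)y_n
  Hence R(z) = (1 + 6/11z)/(1 − 5/11z).

Boundary: |R(x)|=1, x<0.
x=-0.33: |R|=0.7130
R=−1: 1+6/11x = −1+5/11x ⇒ -1/11x=2 ⇒ x=2/(-1/11)=-22.0000
Confirm numerically:
  x=-20.511: |R|=0.98689 <1
  x=-18.550: |R|=0.96675 <1
  x=-9.735: |R|=0.79447 <1
  x=-22.577: |R|=1.00466 >1
  x=-22.517: |R|=1.00418 >1
  x=-22.421: |R|=1.00342 >1
Stable set (-22.0000, 0).

z∈(-22.0000,0).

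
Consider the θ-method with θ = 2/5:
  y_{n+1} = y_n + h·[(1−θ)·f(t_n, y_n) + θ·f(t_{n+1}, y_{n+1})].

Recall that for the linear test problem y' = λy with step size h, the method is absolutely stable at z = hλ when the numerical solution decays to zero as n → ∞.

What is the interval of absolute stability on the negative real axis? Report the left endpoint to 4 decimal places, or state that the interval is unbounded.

z∈(-10.0000,0).

On y'=λy, z=hλ:
  y_{n+1} = y_n + z·[3/5·y_n + 2/5·y_{n+1}] ⇒ (1 − 2/5z)y_{n+1} = (1 + 3/5z)y_n
  so R(z) = (1 + 3/5z)/(1 − 2/5z).

Boundary: |R(x)|=1, x<0.
x=-0.99: |R|=0.2908
R=−1: 1+3/5x = −1+2/5x ⇒ -1/5x=2 ⇒ x=2/(-1/5)=-10.0000
Confirm numerically:
  x=-9.139: |R|=0.96301 <1
  x=-8.122: |R|=0.91160 <1
  x=-4.584: |R|=0.61773 <1
  x=-10.558: |R|=1.02137 >1
  x=-10.066: |R|=1.00263 >1
So |R|<1 on (-10.0000, 0).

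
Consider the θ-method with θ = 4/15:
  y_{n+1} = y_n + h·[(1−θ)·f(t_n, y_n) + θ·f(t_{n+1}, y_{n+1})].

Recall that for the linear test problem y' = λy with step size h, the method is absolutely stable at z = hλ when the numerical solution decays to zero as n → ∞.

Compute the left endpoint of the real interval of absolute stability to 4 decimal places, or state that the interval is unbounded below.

z* = -4.2857.

Test eqn y'=λy, z=hλ:
  y_{n+1} = y_n + z·[11/15·y_n + 4/15·y_{n+1}] ⇒ (1 − 4/15z)y_{n+1} = (1 + 11/15z)y_n
  Hence R(z) = (1 + 11/15z)/(1 − 4/15z).

Need |R(x)|<1, x<0.
x=-0.4: |R|=0.6386
R=−1: 1+11/15x = −1+4/15x ⇒ -7/15x=2 ⇒ x=2/(-7/15)=-4.2857
Confirm numerically:
  x=-3.022: |R|=0.67343 <1
  x=-2.077: |R|=0.33667 <1
  x=-1.897: |R|=0.25974 <1
  x=-4.735: |R|=1.09266 >1
  x=-4.385: |R|=1.02136 >1
  x=-4.360: |R|=1.01603 >1
Interval (-4.2857, 0).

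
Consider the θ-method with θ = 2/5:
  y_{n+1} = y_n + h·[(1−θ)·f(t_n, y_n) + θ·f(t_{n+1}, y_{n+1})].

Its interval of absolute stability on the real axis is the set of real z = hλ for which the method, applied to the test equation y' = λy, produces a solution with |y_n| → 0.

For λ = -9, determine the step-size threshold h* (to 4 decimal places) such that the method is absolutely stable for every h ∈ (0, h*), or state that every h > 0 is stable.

With y'=λy (z=hλ):
  y_{n+1} = y_n + z·[3/5·y_n + 2/5·y_{n+1}] ⇒ (1 − 2/5z)y_{n+1} = (1 + 3/5z)y_n
  Hence R(z) = (1 + 3/5z)/(1 − 2/5z).

Solve |R(x)|<1 on ℝ⁻.
x=-0.44: |R|=0.6259
R=−1: 1+3/5x = −1+2/5x ⇒ -1/5x=2 ⇒ x=2/(-1/5)=-10.0000
Confirm numerically:
  x=-9.751: |R|=0.98984 <1
  x=-8.606: |R|=0.93724 <1
  x=-7.578: |R|=0.87984 <1
  x=-5.239: |R|=0.69240 <1
  x=-10.527: |R|=1.02023 >1
  x=-10.120: |R|=1.00475 >1
Interval (-10.0000, 0).

(-10.0000,0); λ=-9 ⇒ h* = (10)/9 = 1.1111.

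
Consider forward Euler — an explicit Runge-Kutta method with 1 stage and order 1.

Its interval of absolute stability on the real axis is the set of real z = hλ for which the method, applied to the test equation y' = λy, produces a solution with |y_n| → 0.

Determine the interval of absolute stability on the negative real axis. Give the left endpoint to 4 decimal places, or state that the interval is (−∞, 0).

On y'=λy, z=hλ:
  order 1, 1-stage ⇒ R(z)=1+z
  (e.g. R(-0.42)=0.58000, |R|=0.58000)

Solve |R(x)|<1 on ℝ⁻.
x=-0.42: |R|=0.5800
|R(-2.18)|=1.1800 |R(-1.68)|=0.6800 |R(-1.22)|=0.2200
Bisect:
  x_lo=-2.6536 |R|=1.6536  x_hi=-0.1464 |R|=0.8536
  mid=-1.40000 |R|=0.40000 →hi
  mid=-2.02678 |R|=1.02678 →lo
  mid=-1.71339 |R|=0.71339 →hi
  mid=-1.87008 |R|=0.87008 →hi
  mid=-1.94843 |R|=0.94843 →hi
  mid=-1.98760 |R|=0.98760 →hi
  mid=-2.00719 |R|=1.00719 →lo
  ...
  [-2.00015,-2.00000] ⇒ x*=-2.0000
Interval (-2.0000, 0).

z∈(-2.0000,0).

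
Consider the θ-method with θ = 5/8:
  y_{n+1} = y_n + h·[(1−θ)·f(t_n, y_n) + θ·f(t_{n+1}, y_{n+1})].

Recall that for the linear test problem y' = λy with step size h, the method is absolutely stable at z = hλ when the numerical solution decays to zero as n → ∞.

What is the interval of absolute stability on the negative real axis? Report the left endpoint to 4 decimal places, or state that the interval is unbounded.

interval (−∞, 0).

On y'=λy, z=hλ:
  y_{n+1} = y_n + z·[3/8·y_n + 5/8·y_{n+1}] ⇒ (1 − 5/8z)y_{n+1} = (1 + 3/8z)y_n
  R(z) = (1 + 3/8z)/(1 − 5/8z).

Solve |R(x)|<1 on ℝ⁻.
x=-0.45: |R|=0.6488
x=-2: |R|=0.1111
x=-10: |R|=0.3793
x=-100: |R|=0.5748
θ=5/8≥1/2 ⇒ |1+3/8x|<|1−5/8x| ∀x<0 ⇒ stable on all of ℝ⁻.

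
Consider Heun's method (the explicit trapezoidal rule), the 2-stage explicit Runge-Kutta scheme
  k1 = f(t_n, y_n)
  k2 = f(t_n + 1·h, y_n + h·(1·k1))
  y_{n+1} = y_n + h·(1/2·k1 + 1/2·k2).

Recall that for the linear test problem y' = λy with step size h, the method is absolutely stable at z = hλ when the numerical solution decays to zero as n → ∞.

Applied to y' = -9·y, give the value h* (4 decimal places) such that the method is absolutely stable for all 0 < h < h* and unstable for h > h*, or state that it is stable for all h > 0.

Set f=λy, z=hλ:
  order 2, 2-stage ⇒ R(z)=1+z+z^2/2
  (e.g. R(-1.18)=0.51620, |R|=0.51620)

Solve |R(x)|<1 on ℝ⁻.
x=-1.18: |R|=0.5162
|R(-1.14)|=0.5098 |R(-1.13)|=0.5085 |R(-0.6)|=0.5800
Bisect:
  x_lo=-2.6279 |R|=1.8250  x_hi=-0.2562 |R|=0.7766
  mid=-1.44202 |R|=0.59769 →hi
  mid=-2.03494 |R|=1.03555 →lo
  mid=-1.73848 |R|=0.77268 →hi
  mid=-1.88671 |R|=0.89313 →hi
  mid=-1.96083 |R|=0.96159 →hi
  mid=-1.99788 |R|=0.99789 →hi
  mid=-2.01641 |R|=1.01655 →lo
  ...
  [-2.00006,-1.99991] ⇒ x*=-2.0000
So |R|<1 on (-2.0000, 0).

(-2.0000,0); λ=-9 ⇒ h* = 0.2222.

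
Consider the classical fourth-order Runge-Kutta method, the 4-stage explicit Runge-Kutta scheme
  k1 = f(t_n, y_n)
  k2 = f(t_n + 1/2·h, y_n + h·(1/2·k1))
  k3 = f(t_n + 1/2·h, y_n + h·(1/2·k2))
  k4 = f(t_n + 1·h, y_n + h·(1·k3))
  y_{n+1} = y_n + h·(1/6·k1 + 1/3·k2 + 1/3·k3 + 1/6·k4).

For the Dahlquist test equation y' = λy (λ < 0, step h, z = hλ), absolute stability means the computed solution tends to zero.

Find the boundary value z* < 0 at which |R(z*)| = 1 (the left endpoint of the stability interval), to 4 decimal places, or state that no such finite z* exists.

z* = -2.7853.

On y'=λy, z=hλ:
  order 4, 4-stage ⇒ R(z)=1+z+z^2/2+z^3/6+z^4/24
  (e.g. R(-1.79)=0.28392, |R|=0.28392)

Need |R(x)|<1, x<0.
x=-1.79: |R|=0.2839
|R(-2.75)|=0.9481 |R(-1.73)|=0.2767 |R(-0.55)|=0.5773
Bisect:
  x_lo=-3.1901 |R|=1.8028  x_hi=-0.3192 |R|=0.7267
  mid=-1.75470 |R|=0.27934 →hi
  mid=-2.47242 |R|=0.62205 →hi
  mid=-2.83129 |R|=1.07159 →lo
  mid=-2.65185 |R|=0.81676 →hi
  mid=-2.74157 |R|=0.93606 →hi
  mid=-2.78643 |R|=1.00171 →lo
  mid=-2.76400 |R|=0.96837 →hi
  mid=-2.77521 |R|=0.98491 →hi
  ...
  [-2.78538,-2.78520] ⇒ x*=-2.7853
Interval (-2.7853, 0).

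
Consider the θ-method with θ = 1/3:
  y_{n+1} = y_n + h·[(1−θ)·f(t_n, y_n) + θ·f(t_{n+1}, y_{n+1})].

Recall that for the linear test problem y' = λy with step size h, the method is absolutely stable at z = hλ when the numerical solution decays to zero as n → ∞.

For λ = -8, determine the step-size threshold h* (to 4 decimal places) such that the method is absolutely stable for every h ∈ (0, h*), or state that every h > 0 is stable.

(-6.0000,0); λ=-8 ⇒ h* = (6)/8 = 0.7500.

Test eqn y'=λy, z=hλ:
  y_{n+1} = y_n + z·[2/3·y_n + 1/3·y_{n+1}] ⇒ (1 − 1/3z)y_{n+1} = (1 + 2/3z)y_n
  so R(z) = (1 + 2/3z)/(1 − 1/3z).

Find x<0 with |R(x)|<1.
x=-0.98: |R|=0.2613
R=−1: 1+2/3x = −1+1/3x ⇒ -1/3x=2 ⇒ x=2/(-1/3)=-6.0000
Confirm numerically:
  x=-5.902: |R|=0.98899 <1
  x=-5.774: |R|=0.97424 <1
  x=-4.712: |R|=0.83299 <1
  x=-3.650: |R|=0.64662 <1
  x=-6.574: |R|=1.05995 >1
  x=-6.527: |R|=1.05532 >1
  x=-6.409: |R|=1.04347 >1
Interval (-6.0000, 0).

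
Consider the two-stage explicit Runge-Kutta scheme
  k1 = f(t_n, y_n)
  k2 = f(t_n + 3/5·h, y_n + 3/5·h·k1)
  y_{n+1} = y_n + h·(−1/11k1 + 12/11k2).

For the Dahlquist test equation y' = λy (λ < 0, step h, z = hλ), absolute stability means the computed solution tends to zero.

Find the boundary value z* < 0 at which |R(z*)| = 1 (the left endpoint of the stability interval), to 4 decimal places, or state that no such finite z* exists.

z* = -1.5278.

Set f=λy, z=hλ:
  k1=λy_n ⇒ h·k1=z·y_n;  k2=λ(1+3/5z)y_n ⇒ h·k2=z(1+3/5z)y_n
  y_{n+1}/y_n = 1 − 1/11z + 12/11z(1+3/5z) = 1 + z + 36/55z²
  ⇒ R(z) = 1 + z + 36/55z².

Need |R(x)|<1, x<0.
x=-0.69: |R|=0.6216
R=1: x+36/55x²=0 ⇒ x=−55/36=-1.5278; min R=1−1/(4·36/55)=0.6181>−1
Confirm numerically:
  x=-1.027: |R|=0.66337 <1
  x=-0.905: |R|=0.63109 <1
  x=-0.813: |R|=0.61963 <1
  x=-1.952: |R|=1.54202 >1
  x=-1.645: |R|=1.12622 >1
Stable set (-1.5278, 0).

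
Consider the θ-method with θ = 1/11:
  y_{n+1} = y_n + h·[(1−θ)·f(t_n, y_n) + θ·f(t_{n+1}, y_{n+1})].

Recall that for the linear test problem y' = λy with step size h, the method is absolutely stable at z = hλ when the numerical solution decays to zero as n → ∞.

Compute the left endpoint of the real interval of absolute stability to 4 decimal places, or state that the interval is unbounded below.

Set f=λy, z=hλ:
  y_{n+1} = y_n + z·[10/11·y_n + 1/11·y_{n+1}] ⇒ (1 − 1/11z)y_{n+1} = (1 + 10/11z)y_n
  Hence R(z) = (1 + 10/11z)/(1 − 1/11z).

Solve |R(x)|<1 on ℝ⁻.
x=-0.4: |R|=0.6140
R=−1: 1+10/11x = −1+1/11x ⇒ -9/11x=2 ⇒ x=2/(-9/11)=-2.4444
Confirm numerically:
  x=-1.940: |R|=0.64915 <1
  x=-1.815: |R|=0.55794 <1
  x=-1.653: |R|=0.43705 <1
  x=-1.056: |R|=0.03650 <1
  x=-2.777: |R|=1.21725 >1
  x=-2.721: |R|=1.18140 >1
  x=-2.638: |R|=1.12773 >1
So |R|<1 on (-2.4444, 0).

left endpoint -2.4444.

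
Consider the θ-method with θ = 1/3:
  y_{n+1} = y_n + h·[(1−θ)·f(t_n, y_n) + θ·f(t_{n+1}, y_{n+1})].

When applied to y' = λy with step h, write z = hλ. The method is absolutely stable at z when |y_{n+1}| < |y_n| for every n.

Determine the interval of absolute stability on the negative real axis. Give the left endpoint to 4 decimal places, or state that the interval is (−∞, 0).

(-6.0000, 0).

Set f=λy, z=hλ:
  y_{n+1} = y_n + z·[2/3·y_n + 1/3·y_{n+1}] ⇒ (1 − 1/3z)y_{n+1} = (1 + 2/3z)y_n
  ⇒ R(z) = (1 + 2/3z)/(1 − 1/3z).

Boundary: |R(x)|=1, x<0.
x=-0.65: |R|=0.4658
R=−1: 1+2/3x = −1+1/3x ⇒ -1/3x=2 ⇒ x=2/(-1/3)=-6.0000
Confirm numerically:
  x=-5.214: |R|=0.90431 <1
  x=-5.046: |R|=0.88143 <1
  x=-4.244: |R|=0.75759 <1
  x=-3.525: |R|=0.62069 <1
  x=-6.596: |R|=1.06211 >1
  x=-6.344: |R|=1.03682 >1
  x=-6.046: |R|=1.00509 >1
Interval (-6.0000, 0).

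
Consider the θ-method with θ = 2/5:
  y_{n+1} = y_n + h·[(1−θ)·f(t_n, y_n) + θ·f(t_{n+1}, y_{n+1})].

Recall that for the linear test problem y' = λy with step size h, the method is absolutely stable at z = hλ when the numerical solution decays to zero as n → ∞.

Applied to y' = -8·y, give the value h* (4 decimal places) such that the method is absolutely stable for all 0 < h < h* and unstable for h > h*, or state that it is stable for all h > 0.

(-10.0000,0); λ=-8 ⇒ h* = (10)/8 = 1.2500.

Test eqn y'=λy, z=hλ:
  y_{n+1} = y_n + z·[3/5·y_n + 2/5·y_{n+1}] ⇒ (1 − 2/5z)y_{n+1} = (1 + 3/5z)y_n
  R(z) = (1 + 3/5z)/(1 − 2/5z).

Boundary: |R(x)|=1, x<0.
x=-1.7: |R|=0.0119
R=−1: 1+3/5x = −1+2/5x ⇒ -1/5x=2 ⇒ x=2/(-1/5)=-10.0000
Confirm numerically:
  x=-9.879: |R|=0.99511 <1
  x=-6.226: |R|=0.78375 <1
  x=-4.491: |R|=0.60599 <1
  x=-10.391: |R|=1.01517 >1
  x=-10.318: |R|=1.01240 >1
  x=-10.293: |R|=1.01145 >1
Interval (-10.0000, 0).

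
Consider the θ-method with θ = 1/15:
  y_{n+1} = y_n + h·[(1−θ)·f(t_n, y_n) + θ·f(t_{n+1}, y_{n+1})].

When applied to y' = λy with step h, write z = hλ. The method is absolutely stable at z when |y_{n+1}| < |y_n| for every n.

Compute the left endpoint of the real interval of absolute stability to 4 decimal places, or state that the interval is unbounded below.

Test eqn y'=λy, z=hλ:
  y_{n+1} = y_n + z·[14/15·y_n + 1/15·y_{n+1}] ⇒ (1 − 1/15z)y_{n+1} = (1 + 14/15z)y_n
  Hence R(z) = (1 + 14/15z)/(1 − 1/15z).

Boundary: |R(x)|=1, x<0.
x=-1.28: |R|=0.1794
R=−1: 1+14/15x = −1+1/15x ⇒ -13/15x=2 ⇒ x=2/(-13/15)=-2.3077
Confirm numerically:
  x=-1.920: |R|=0.70213 <1
  x=-1.693: |R|=0.52130 <1
  x=-1.381: |R|=0.26457 <1
  x=-2.859: |R|=1.40131 >1
  x=-2.514: |R|=1.15313 >1
  x=-2.504: |R|=1.14580 >1
Stable set (-2.3077, 0).

left endpoint -2.3077.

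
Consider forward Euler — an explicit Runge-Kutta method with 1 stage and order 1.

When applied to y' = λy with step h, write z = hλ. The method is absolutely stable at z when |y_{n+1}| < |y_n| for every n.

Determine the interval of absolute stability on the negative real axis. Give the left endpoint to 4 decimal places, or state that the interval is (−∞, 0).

z∈(-2.0000,0).

On y'=λy, z=hλ:
  order 1, 1-stage ⇒ R(z)=1+z
  (e.g. R(-1.35)=-0.35000, |R|=0.35000)

Find x<0 with |R(x)|<1.
x=-1.35: |R|=0.3500
|R(-2.19)|=1.1900 |R(-1.85)|=0.8500 |R(-1.4)|=0.4000
Bisect:
  x_lo=-2.3505 |R|=1.3505  x_hi=-0.2088 |R|=0.7912
  mid=-1.27964 |R|=0.27964 →hi
  mid=-1.81506 |R|=0.81506 →hi
  mid=-2.08278 |R|=1.08278 →lo
  mid=-1.94892 |R|=0.94892 →hi
  mid=-2.01585 |R|=1.01585 →lo
  mid=-1.98238 |R|=0.98238 →hi
  mid=-1.99912 |R|=0.99912 →hi
  mid=-2.00748 |R|=1.00748 →lo
  mid=-2.00330 |R|=1.00330 →lo
  mid=-2.00121 |R|=1.00121 →lo
  ...
  [-2.00003,-1.99990] ⇒ x*=-2.0000
Interval (-2.0000, 0).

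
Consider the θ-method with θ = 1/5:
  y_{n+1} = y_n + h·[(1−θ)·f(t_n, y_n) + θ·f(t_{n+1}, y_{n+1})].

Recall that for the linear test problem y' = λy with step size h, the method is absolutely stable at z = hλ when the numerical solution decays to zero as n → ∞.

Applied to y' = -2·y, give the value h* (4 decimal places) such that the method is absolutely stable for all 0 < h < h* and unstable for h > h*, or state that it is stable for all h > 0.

(-3.3333,0); λ=-2 ⇒ h* = (10/3)/2 = 1.6667.

Set f=λy, z=hλ:
  y_{n+1} = y_n + z·[4/5·y_n + 1/5·y_{n+1}] ⇒ (1 − 1/5z)y_{n+1} = (1 + 4/5z)y_n
  so R(z) = (1 + 4/5z)/(1 − 1/5z).

Boundary: |R(x)|=1, x<0.
x=-0.86: |R|=0.2662
R=−1: 1+4/5x = −1+1/5x ⇒ -3/5x=2 ⇒ x=2/(-3/5)=-3.3333
Confirm numerically:
  x=-3.116: |R|=0.91966 <1
  x=-2.185: |R|=0.52053 <1
  x=-2.127: |R|=0.49221 <1
  x=-1.595: |R|=0.20925 <1
  x=-3.892: |R|=1.18848 >1
  x=-3.671: |R|=1.11683 >1
Interval (-3.3333, 0).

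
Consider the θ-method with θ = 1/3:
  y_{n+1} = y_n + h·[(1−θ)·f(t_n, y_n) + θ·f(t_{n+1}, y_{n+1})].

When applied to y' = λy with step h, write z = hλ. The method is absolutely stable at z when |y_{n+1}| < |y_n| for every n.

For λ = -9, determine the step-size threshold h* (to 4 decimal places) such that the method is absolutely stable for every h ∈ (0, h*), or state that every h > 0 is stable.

(-6.0000,0); λ=-9 ⇒ h* = (6)/9 = 0.6667.

On y'=λy, z=hλ:
  y_{n+1} = y_n + z·[2/3·y_n + 1/3·y_{n+1}] ⇒ (1 − 1/3z)y_{n+1} = (1 + 2/3z)y_n
  R(z) = (1 + 2/3z)/(1 − 1/3z).

Boundary: |R(x)|=1, x<0.
x=-1.45: |R|=0.0225
R=−1: 1+2/3x = −1+1/3x ⇒ -1/3x=2 ⇒ x=2/(-1/3)=-6.0000
Confirm numerically:
  x=-5.749: |R|=0.97131 <1
  x=-5.705: |R|=0.96611 <1
  x=-4.107: |R|=0.73364 <1
  x=-6.433: |R|=1.04590 >1
  x=-6.405: |R|=1.04306 >1
  x=-6.136: |R|=1.01489 >1
So |R|<1 on (-6.0000, 0).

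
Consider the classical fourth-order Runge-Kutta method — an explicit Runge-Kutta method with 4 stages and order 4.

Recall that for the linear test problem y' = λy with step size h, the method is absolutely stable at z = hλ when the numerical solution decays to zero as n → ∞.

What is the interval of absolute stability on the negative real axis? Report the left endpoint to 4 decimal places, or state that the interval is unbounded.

z∈(-2.7853,0).

Set f=λy, z=hλ:
  order 4, 4-stage ⇒ R(z)=1+z+z^2/2+z^3/6+z^4/24
  (e.g. R(-0.62)=0.53864, |R|=0.53864)

Boundary: |R(x)|=1, x<0.
x=-0.62: |R|=0.5386
|R(-2.54)|=0.6889 |R(-2.39)|=0.5502 |R(-0.58)|=0.5604
Bisect:
  x_lo=-3.6841 |R|=3.4442  x_hi=-0.1005 |R|=0.9044
  mid=-1.89231 |R|=0.30303 →hi
  mid=-2.78822 |R|=1.00442 →lo
  mid=-2.34027 |R|=0.51177 →hi
  mid=-2.56424 |R|=0.71476 →hi
  mid=-2.67623 |R|=0.84764 →hi
  mid=-2.73223 |R|=0.92290 →hi
  mid=-2.76022 |R|=0.96286 →hi
  mid=-2.77422 |R|=0.98344 →hi
  mid=-2.78122 |R|=0.99388 →hi
  ...
  [-2.78538,-2.78516] ⇒ x*=-2.7853
So |R|<1 on (-2.7853, 0).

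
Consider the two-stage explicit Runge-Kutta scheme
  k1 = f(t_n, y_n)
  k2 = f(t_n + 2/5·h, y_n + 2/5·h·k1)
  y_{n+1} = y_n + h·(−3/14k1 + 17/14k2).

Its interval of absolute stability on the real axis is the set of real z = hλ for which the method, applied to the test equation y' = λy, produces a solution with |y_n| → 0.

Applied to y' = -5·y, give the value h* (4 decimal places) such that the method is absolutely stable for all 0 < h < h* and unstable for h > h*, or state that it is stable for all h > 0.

With y'=λy (z=hλ):
  k1=λy_n ⇒ h·k1=z·y_n;  k2=λ(1+2/5z)y_n ⇒ h·k2=z(1+2/5z)y_n
  y_{n+1}/y_n = 1 − 3/14z + 17/14z(1+2/5z) = 1 + z + 17/35z²
  ⇒ R(z) = 1 + z + 17/35z².

Solve |R(x)|<1 on ℝ⁻.
x=-1.58: |R|=0.6325
R=1: x+17/35x²=0 ⇒ x=−35/17=-2.0588; min R=1−1/(4·17/35)=0.4853>−1
Confirm numerically:
  x=-1.949: |R|=0.89603 <1
  x=-1.882: |R|=0.83836 <1
  x=-1.474: |R|=0.58130 <1
  x=-2.529: |R|=1.57755 >1
  x=-2.254: |R|=1.21368 >1
Stable set (-2.0588, 0).

(-2.0588,0); λ=-5 ⇒ h* = (35/17)/5 = 0.4118.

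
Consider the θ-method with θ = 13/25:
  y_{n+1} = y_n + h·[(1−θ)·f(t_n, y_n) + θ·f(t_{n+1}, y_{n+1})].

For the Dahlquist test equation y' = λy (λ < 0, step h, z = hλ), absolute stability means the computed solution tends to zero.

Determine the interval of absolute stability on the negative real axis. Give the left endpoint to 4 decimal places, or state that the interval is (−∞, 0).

unbounded; (−∞, 0).

On y'=λy, z=hλ:
  y_{n+1} = y_n + z·[12/25·y_n + 13/25·y_{n+1}] ⇒ (1 − 13/25z)y_{n+1} = (1 + 12/25z)y_n
  ⇒ R(z) = (1 + 12/25z)/(1 − 13/25z).

Boundary: |R(x)|=1, x<0.
x=-1.18: |R|=0.2687
x=-2: |R|=0.0196
x=-10: |R|=0.6129
x=-100: |R|=0.8868
θ=13/25≥1/2 ⇒ |1+12/25x|<|1−13/25x| ∀x<0 ⇒ interval (−∞,0).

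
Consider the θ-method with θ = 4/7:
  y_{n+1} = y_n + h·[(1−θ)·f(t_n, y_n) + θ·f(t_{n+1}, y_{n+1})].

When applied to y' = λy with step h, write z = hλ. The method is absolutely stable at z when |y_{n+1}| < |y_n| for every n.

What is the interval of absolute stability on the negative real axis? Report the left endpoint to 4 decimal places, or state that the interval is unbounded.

interval (−∞, 0).

With y'=λy (z=hλ):
  y_{n+1} = y_n + z·[3/7·y_n + 4/7·y_{n+1}] ⇒ (1 − 4/7z)y_{n+1} = (1 + 3/7z)y_n
  Hence R(z) = (1 + 3/7z)/(1 − 4/7z).

Find x<0 with |R(x)|<1.
x=-1.12: |R|=0.3171
x=-2: |R|=0.0667
x=-10: |R|=0.4894
x=-100: |R|=0.7199
θ=4/7≥1/2 ⇒ |1+3/7x|<|1−4/7x| ∀x<0 ⇒ stable on all of ℝ⁻.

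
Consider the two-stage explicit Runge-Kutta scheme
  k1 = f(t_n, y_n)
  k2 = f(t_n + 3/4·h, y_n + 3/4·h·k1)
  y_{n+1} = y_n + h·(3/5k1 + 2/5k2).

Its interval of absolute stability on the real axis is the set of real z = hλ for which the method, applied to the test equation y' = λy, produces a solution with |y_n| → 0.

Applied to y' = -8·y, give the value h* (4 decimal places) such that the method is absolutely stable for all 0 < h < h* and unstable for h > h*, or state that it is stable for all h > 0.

(-3.3333,0); λ=-8 ⇒ h* = (10/3)/8 = 0.4167.

On y'=λy, z=hλ:
  k1=λy_n ⇒ h·k1=z·y_n;  k2=λ(1+3/4z)y_n ⇒ h·k2=z(1+3/4z)y_n
  y_{n+1}/y_n = 1 + 3/5z + 2/5z(1+3/4z) = 1 + z + 3/10z²
  R(z) = 1 + z + 3/10z².

Need |R(x)|<1, x<0.
x=-1.32: |R|=0.2027
R=1: x+3/10x²=0 ⇒ x=−10/3=-3.3333; min R=1−1/(4·3/10)=0.1667>−1
Confirm numerically:
  x=-3.146: |R|=0.82319 <1
  x=-2.242: |R|=0.26597 <1
  x=-2.237: |R|=0.26425 <1
  x=-3.851: |R|=1.59806 >1
  x=-3.845: |R|=1.59021 >1
  x=-3.551: |R|=1.23188 >1
So |R|<1 on (-3.3333, 0).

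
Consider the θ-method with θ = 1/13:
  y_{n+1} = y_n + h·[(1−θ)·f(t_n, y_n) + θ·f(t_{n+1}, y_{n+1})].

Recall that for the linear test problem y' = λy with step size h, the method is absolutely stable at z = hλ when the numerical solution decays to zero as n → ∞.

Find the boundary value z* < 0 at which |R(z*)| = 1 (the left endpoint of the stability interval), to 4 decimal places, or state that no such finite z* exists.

On y'=λy, z=hλ:
  y_{n+1} = y_n + z·[12/13·y_n + 1/13·y_{n+1}] ⇒ (1 − 1/13z)y_{n+1} = (1 + 12/13z)y_n
  R(z) = (1 + 12/13z)/(1 − 1/13z).

Boundary: |R(x)|=1, x<0.
x=-1.56: |R|=0.3929
R=−1: 1+12/13x = −1+1/13x ⇒ -11/13x=2 ⇒ x=2/(-11/13)=-2.3636
Confirm numerically:
  x=-1.856: |R|=0.62412 <1
  x=-1.850: |R|=0.61953 <1
  x=-1.146: |R|=0.05316 <1
  x=-1.074: |R|=0.00796 <1
  x=-2.677: |R|=1.21988 >1
  x=-2.650: |R|=1.20128 >1
  x=-2.639: |R|=1.19368 >1
So |R|<1 on (-2.3636, 0).

z* = -2.3636.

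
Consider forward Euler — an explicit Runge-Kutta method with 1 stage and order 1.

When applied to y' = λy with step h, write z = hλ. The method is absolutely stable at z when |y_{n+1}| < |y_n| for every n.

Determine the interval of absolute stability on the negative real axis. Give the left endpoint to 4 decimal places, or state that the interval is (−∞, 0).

(-2.0000, 0).

Set f=λy, z=hλ:
  order 1, 1-stage ⇒ R(z)=1+z
  (e.g. R(-1.51)=-0.51000, |R|=0.51000)

Need |R(x)|<1, x<0.
x=-1.51: |R|=0.5100
|R(-2.4)|=1.4000 |R(-1.85)|=0.8500
Bisect:
  x_lo=-2.3949 |R|=1.3949  x_hi=-0.1749 |R|=0.8251
  mid=-1.28490 |R|=0.28490 →hi
  mid=-1.83992 |R|=0.83992 →hi
  mid=-2.11743 |R|=1.11743 →lo
  mid=-1.97867 |R|=0.97867 →hi
  mid=-2.04805 |R|=1.04805 →lo
  mid=-2.01336 |R|=1.01336 →lo
  mid=-1.99602 |R|=0.99602 →hi
  mid=-2.00469 |R|=1.00469 →lo
  ...
  [-2.00008,-1.99995] ⇒ x*=-2.0000
Stable set (-2.0000, 0).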